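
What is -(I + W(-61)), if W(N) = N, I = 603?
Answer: -542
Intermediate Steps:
-(I + W(-61)) = -(603 - 61) = -1*542 = -542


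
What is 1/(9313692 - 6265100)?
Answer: 1/3048592 ≈ 3.2802e-7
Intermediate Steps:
1/(9313692 - 6265100) = 1/3048592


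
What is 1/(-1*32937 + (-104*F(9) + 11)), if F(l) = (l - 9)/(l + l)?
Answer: -1/32926 ≈ -3.0371e-5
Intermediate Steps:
F(l) = (-9 + l)/(2*l) (F(l) = (-9 + l)/((2*l)) = (-9 + l)*(1/(2*l)) = (-9 + l)/(2*l))
1/(-1*32937 + (-104*F(9) + 11)) = 1/(-1*32937 + (-52*(-9 + 9)/9 + 11)) = 1/(-32937 + (-52*0/9 + 11)) = 1/(-32937 + (-104*0 + 11)) = 1/(-32937 + (0 + 11)) = 1/(-32937 + 11) = 1/(-32926) = -1/32926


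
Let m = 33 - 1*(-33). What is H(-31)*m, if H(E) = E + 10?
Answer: -1386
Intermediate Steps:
m = 66 (m = 33 + 33 = 66)
H(E) = 10 + E
H(-31)*m = (10 - 31)*66 = -21*66 = -1386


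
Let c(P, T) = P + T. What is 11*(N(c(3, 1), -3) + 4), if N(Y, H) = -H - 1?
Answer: 66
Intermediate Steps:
N(Y, H) = -1 - H
11*(N(c(3, 1), -3) + 4) = 11*((-1 - 1*(-3)) + 4) = 11*((-1 + 3) + 4) = 11*(2 + 4) = 11*6 = 66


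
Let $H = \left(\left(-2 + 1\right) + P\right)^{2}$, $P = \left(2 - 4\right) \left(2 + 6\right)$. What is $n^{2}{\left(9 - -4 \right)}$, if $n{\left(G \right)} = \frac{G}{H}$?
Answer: $\frac{169}{83521} \approx 0.0020234$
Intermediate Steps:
$P = -16$ ($P = \left(-2\right) 8 = -16$)
$H = 289$ ($H = \left(\left(-2 + 1\right) - 16\right)^{2} = \left(-1 - 16\right)^{2} = \left(-17\right)^{2} = 289$)
$n{\left(G \right)} = \frac{G}{289}$
$n^{2}{\left(9 - -4 \right)} = \left(\frac{9 - -4}{289}\right)^{2} = \left(\frac{9 + 4}{289}\right)^{2} = \left(\frac{1}{289} \cdot 13\right)^{2} = \left(\frac{13}{289}\right)^{2} = \frac{169}{83521}$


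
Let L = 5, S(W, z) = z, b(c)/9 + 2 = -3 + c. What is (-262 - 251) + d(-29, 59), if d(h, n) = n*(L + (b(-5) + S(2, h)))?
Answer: -7239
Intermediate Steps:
b(c) = -45 + 9*c (b(c) = -18 + 9*(-3 + c) = -18 + (-27 + 9*c) = -45 + 9*c)
d(h, n) = n*(-85 + h) (d(h, n) = n*(5 + ((-45 + 9*(-5)) + h)) = n*(5 + ((-45 - 45) + h)) = n*(5 + (-90 + h)) = n*(-85 + h))
(-262 - 251) + d(-29, 59) = (-262 - 251) + 59*(-85 - 29) = -513 + 59*(-114) = -513 - 6726 = -7239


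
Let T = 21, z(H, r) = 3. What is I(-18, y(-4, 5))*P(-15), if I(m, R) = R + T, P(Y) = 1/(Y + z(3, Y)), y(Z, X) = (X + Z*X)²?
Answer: -41/2 ≈ -20.500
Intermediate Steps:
y(Z, X) = (X + X*Z)²
P(Y) = 1/(3 + Y) (P(Y) = 1/(Y + 3) = 1/(3 + Y))
I(m, R) = 21 + R (I(m, R) = R + 21 = 21 + R)
I(-18, y(-4, 5))*P(-15) = (21 + 5²*(1 - 4)²)/(3 - 15) = (21 + 25*(-3)²)/(-12) = (21 + 25*9)*(-1/12) = (21 + 225)*(-1/12) = 246*(-1/12) = -41/2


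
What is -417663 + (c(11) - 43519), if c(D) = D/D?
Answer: -461181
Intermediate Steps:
c(D) = 1
-417663 + (c(11) - 43519) = -417663 + (1 - 43519) = -417663 - 43518 = -461181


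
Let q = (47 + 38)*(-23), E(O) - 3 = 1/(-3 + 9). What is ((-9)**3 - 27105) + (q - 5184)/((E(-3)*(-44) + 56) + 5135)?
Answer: -421845687/15155 ≈ -27835.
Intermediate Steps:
E(O) = 19/6 (E(O) = 3 + 1/(-3 + 9) = 3 + 1/6 = 19/6)
q = -1955 (q = 85*(-23) = -1955)
((-9)**3 - 27105) + (q - 5184)/((E(-3)*(-44) + 56) + 5135) = ((-9)**3 - 27105) + (-1955 - 5184)/(((19/6)*(-44) + 56) + 5135) = (-729 - 27105) - 7139/((-418/3 + 56) + 5135) = -27834 - 7139/(-250/3 + 5135) = -27834 - 7139/15155/3 = -27834 - 7139*3/15155 = -27834 - 21417/15155 = -421845687/15155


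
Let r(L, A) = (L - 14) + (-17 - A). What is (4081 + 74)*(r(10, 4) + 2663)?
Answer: 10960890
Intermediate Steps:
r(L, A) = -31 + L - A (r(L, A) = (-14 + L) + (-17 - A) = -31 + L - A)
(4081 + 74)*(r(10, 4) + 2663) = (4081 + 74)*((-31 + 10 - 1*4) + 2663) = 4155*((-31 + 10 - 4) + 2663) = 4155*(-25 + 2663) = 4155*2638 = 10960890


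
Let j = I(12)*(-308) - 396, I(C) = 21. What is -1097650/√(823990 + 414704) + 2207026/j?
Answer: -1103513/3432 - 548825*√1238694/619347 ≈ -1307.8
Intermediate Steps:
j = -6864 (j = 21*(-308) - 396 = -6468 - 396 = -6864)
-1097650/√(823990 + 414704) + 2207026/j = -1097650/√(823990 + 414704) + 2207026/(-6864) = -1097650*√1238694/1238694 + 2207026*(-1/6864) = -548825*√1238694/619347 - 1103513/3432 = -1103513/3432 - 548825*√1238694/619347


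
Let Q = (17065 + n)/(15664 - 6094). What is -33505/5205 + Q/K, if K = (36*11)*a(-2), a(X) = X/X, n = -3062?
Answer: -769101109/119548440 ≈ -6.4334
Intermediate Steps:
Q = 1273/870 (Q = (17065 - 3062)/(15664 - 6094) = 14003/9570 = 14003*(1/9570) = 1273/870 ≈ 1.4632)
a(X) = 1
K = 396 (K = (36*11)*1 = 396*1 = 396)
-33505/5205 + Q/K = -33505/5205 + (1273/870)/396 = -33505*1/5205 + (1273/870)*(1/396) = -6701/1041 + 1273/344520 = -769101109/119548440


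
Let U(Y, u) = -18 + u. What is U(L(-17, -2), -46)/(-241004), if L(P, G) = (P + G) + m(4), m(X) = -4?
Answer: 16/60251 ≈ 0.00026556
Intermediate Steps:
L(P, G) = -4 + G + P (L(P, G) = (P + G) - 4 = (G + P) - 4 = -4 + G + P)
U(L(-17, -2), -46)/(-241004) = (-18 - 46)/(-241004) = -64*(-1/241004) = 16/60251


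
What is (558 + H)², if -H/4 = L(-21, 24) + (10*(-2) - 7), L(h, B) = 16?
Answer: 362404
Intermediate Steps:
H = 44 (H = -4*(16 + (10*(-2) - 7)) = -4*(16 + (-20 - 7)) = -4*(16 - 27) = -4*(-11) = 44)
(558 + H)² = (558 + 44)² = 602² = 362404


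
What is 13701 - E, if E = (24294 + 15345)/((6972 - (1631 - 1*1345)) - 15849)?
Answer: 125581902/9163 ≈ 13705.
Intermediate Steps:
E = -39639/9163 (E = 39639/((6972 - (1631 - 1345)) - 15849) = 39639/((6972 - 1*286) - 15849) = 39639/((6972 - 286) - 15849) = 39639/(6686 - 15849) = 39639/(-9163) = 39639*(-1/9163) = -39639/9163 ≈ -4.3260)
13701 - E = 13701 - 1*(-39639/9163) = 13701 + 39639/9163 = 125581902/9163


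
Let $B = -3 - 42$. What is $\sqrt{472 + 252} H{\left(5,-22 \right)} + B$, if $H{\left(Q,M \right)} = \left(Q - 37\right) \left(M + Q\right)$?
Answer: $-45 + 1088 \sqrt{181} \approx 14593.0$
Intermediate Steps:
$B = -45$ ($B = -3 - 42 = -45$)
$H{\left(Q,M \right)} = \left(-37 + Q\right) \left(M + Q\right)$
$\sqrt{472 + 252} H{\left(5,-22 \right)} + B = \sqrt{472 + 252} \left(5^{2} - -814 - 185 - 110\right) - 45 = \sqrt{724} \left(25 + 814 - 185 - 110\right) - 45 = 2 \sqrt{181} \cdot 544 - 45 = 1088 \sqrt{181} - 45 = -45 + 1088 \sqrt{181}$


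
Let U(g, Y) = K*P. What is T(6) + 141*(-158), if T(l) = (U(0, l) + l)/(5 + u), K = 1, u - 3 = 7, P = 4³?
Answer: -66820/3 ≈ -22273.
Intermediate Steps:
P = 64
u = 10 (u = 3 + 7 = 10)
U(g, Y) = 64 (U(g, Y) = 1*64 = 64)
T(l) = 64/15 + l/15 (T(l) = (64 + l)/(5 + 10) = (64 + l)/15 = (64 + l)*(1/15) = 64/15 + l/15)
T(6) + 141*(-158) = (64/15 + (1/15)*6) + 141*(-158) = (64/15 + ⅖) - 22278 = 14/3 - 22278 = -66820/3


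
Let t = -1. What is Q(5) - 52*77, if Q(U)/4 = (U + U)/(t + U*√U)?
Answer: -124114/31 + 50*√5/31 ≈ -4000.1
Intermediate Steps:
Q(U) = 8*U/(-1 + U^(3/2)) (Q(U) = 4*((U + U)/(-1 + U*√U)) = 4*((2*U)/(-1 + U^(3/2))) = 4*(2*U/(-1 + U^(3/2))) = 8*U/(-1 + U^(3/2)))
Q(5) - 52*77 = 8*5/(-1 + 5^(3/2)) - 52*77 = 8*5/(-1 + 5*√5) - 4004 = 40/(-1 + 5*√5) - 4004 = -4004 + 40/(-1 + 5*√5)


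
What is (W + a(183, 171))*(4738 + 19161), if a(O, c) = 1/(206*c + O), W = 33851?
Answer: 28646059803940/35409 ≈ 8.0901e+8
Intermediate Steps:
a(O, c) = 1/(O + 206*c)
(W + a(183, 171))*(4738 + 19161) = (33851 + 1/(183 + 206*171))*(4738 + 19161) = (33851 + 1/(183 + 35226))*23899 = (33851 + 1/35409)*23899 = (1198630060/35409)*23899 = 28646059803940/35409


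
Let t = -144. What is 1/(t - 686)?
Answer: -1/830 ≈ -0.0012048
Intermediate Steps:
1/(t - 686) = 1/(-144 - 686) = 1/(-830) = -1/830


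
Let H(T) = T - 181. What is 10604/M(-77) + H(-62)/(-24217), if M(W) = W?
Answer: -23343487/169519 ≈ -137.70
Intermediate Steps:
H(T) = -181 + T
10604/M(-77) + H(-62)/(-24217) = 10604/(-77) + (-181 - 62)/(-24217) = 10604*(-1/77) - 243*(-1/24217) = -964/7 + 243/24217 = -23343487/169519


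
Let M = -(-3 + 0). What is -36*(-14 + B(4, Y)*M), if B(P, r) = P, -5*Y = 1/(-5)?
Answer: 72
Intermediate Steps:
Y = 1/25 (Y = -⅕/(-5) = -⅕*(-⅕) = 1/25 ≈ 0.040000)
M = 3 (M = -1*(-3) = 3)
-36*(-14 + B(4, Y)*M) = -36*(-14 + 4*3) = -36*(-14 + 12) = -36*(-2) = 72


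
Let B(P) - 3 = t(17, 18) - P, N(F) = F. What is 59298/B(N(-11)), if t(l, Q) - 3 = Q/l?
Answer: 1008066/307 ≈ 3283.6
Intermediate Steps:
t(l, Q) = 3 + Q/l
B(P) = 120/17 - P (B(P) = 3 + ((3 + 18/17) - P) = 3 + (69/17 - P) = 120/17 - P)
59298/B(N(-11)) = 59298/(120/17 - 1*(-11)) = 59298/(120/17 + 11) = 59298/(307/17) = 59298*(17/307) = 1008066/307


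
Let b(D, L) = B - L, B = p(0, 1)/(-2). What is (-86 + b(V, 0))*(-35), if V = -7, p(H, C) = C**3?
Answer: 6055/2 ≈ 3027.5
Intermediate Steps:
B = -1/2 (B = 1**3/(-2) = 1*(-1/2) = -1/2 ≈ -0.50000)
b(D, L) = -1/2 - L
(-86 + b(V, 0))*(-35) = (-86 + (-1/2 - 1*0))*(-35) = (-86 + (-1/2 + 0))*(-35) = (-86 - 1/2)*(-35) = -173/2*(-35) = 6055/2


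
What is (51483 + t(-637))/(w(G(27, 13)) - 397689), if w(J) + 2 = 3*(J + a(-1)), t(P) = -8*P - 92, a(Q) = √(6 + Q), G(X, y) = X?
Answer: -4491959214/31618742411 - 169461*√5/158093712055 ≈ -0.14207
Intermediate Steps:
t(P) = -92 - 8*P
w(J) = -2 + 3*J + 3*√5 (w(J) = -2 + 3*(J + √(6 - 1)) = -2 + 3*(J + √5) = -2 + (3*J + 3*√5) = -2 + 3*J + 3*√5)
(51483 + t(-637))/(w(G(27, 13)) - 397689) = (51483 + (-92 - 8*(-637)))/((-2 + 3*27 + 3*√5) - 397689) = (51483 + (-92 + 5096))/((-2 + 81 + 3*√5) - 397689) = (51483 + 5004)/((79 + 3*√5) - 397689) = 56487/(-397610 + 3*√5)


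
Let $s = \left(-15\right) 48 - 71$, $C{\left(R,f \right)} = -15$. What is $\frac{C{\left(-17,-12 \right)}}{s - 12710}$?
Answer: $\frac{15}{13501} \approx 0.001111$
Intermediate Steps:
$s = -791$ ($s = -720 - 71 = -791$)
$\frac{C{\left(-17,-12 \right)}}{s - 12710} = \frac{1}{-791 - 12710} \left(-15\right) = \frac{1}{-13501} \left(-15\right) = \left(- \frac{1}{13501}\right) \left(-15\right) = \frac{15}{13501}$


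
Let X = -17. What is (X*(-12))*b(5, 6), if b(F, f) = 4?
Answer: 816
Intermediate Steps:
(X*(-12))*b(5, 6) = -17*(-12)*4 = 204*4 = 816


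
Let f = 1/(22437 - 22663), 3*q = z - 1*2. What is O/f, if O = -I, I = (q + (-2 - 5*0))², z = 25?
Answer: 65314/9 ≈ 7257.1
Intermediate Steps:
q = 23/3 (q = (25 - 1*2)/3 = (25 - 2)/3 = (⅓)*23 = 23/3 ≈ 7.6667)
f = -1/226 (f = 1/(-226) = -1/226 ≈ -0.0044248)
I = 289/9 (I = (23/3 + (-2 - 5*0))² = (23/3 + (-2 + 0))² = (23/3 - 2)² = (17/3)² = 289/9 ≈ 32.111)
O = -289/9 (O = -1*289/9 = -289/9 ≈ -32.111)
O/f = -289/(9*(-1/226)) = -289/9*(-226) = 65314/9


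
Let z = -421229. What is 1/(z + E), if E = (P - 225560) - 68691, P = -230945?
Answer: -1/946425 ≈ -1.0566e-6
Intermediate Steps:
E = -525196 (E = (-230945 - 225560) - 68691 = -456505 - 68691 = -525196)
1/(z + E) = 1/(-421229 - 525196) = 1/(-946425) = -1/946425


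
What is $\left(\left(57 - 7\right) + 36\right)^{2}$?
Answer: $7396$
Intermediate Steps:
$\left(\left(57 - 7\right) + 36\right)^{2} = \left(50 + 36\right)^{2} = 86^{2} = 7396$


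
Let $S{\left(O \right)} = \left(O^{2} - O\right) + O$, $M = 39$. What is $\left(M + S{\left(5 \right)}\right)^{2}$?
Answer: $4096$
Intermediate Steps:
$S{\left(O \right)} = O^{2}$
$\left(M + S{\left(5 \right)}\right)^{2} = \left(39 + 5^{2}\right)^{2} = \left(39 + 25\right)^{2} = 64^{2} = 4096$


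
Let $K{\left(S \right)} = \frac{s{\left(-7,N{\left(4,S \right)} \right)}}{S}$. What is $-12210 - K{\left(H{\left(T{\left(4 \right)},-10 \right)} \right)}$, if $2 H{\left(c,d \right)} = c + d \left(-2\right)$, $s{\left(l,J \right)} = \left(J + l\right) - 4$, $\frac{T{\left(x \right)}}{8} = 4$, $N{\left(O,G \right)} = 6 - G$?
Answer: $- \frac{317429}{26} \approx -12209.0$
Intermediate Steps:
$T{\left(x \right)} = 32$ ($T{\left(x \right)} = 8 \cdot 4 = 32$)
$s{\left(l,J \right)} = -4 + J + l$
$H{\left(c,d \right)} = \frac{c}{2} - d$ ($H{\left(c,d \right)} = \frac{c + d \left(-2\right)}{2} = \frac{c - 2 d}{2} = \frac{c}{2} - d$)
$K{\left(S \right)} = \frac{-5 - S}{S}$ ($K{\left(S \right)} = \frac{-4 - \left(-6 + S\right) - 7}{S} = \frac{-5 - S}{S}$)
$-12210 - K{\left(H{\left(T{\left(4 \right)},-10 \right)} \right)} = -12210 - \frac{-5 - \left(\frac{1}{2} \cdot 32 - -10\right)}{\frac{1}{2} \cdot 32 - -10} = -12210 - \frac{-5 - \left(16 + 10\right)}{16 + 10} = -12210 - \frac{-5 - 26}{26} = -12210 - \frac{1}{26} \left(-31\right) = -12210 - - \frac{31}{26} = -12210 + \frac{31}{26} = - \frac{317429}{26}$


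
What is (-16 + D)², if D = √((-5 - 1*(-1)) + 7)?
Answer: (16 - √3)² ≈ 203.57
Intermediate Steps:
D = √3 (D = √((-5 + 1) + 7) = √(-4 + 7) = √3 ≈ 1.7320)
(-16 + D)² = (-16 + √3)²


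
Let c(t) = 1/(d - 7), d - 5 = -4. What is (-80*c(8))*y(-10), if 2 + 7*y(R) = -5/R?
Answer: -20/7 ≈ -2.8571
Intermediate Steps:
d = 1 (d = 5 - 4 = 1)
c(t) = -1/6 (c(t) = 1/(1 - 7) = 1/(-6) = -1/6)
y(R) = -2/7 - 5/(7*R) (y(R) = -2/7 + (-5/R)/7 = -2/7 - 5/(7*R))
(-80*c(8))*y(-10) = (-80*(-1/6))*((1/7)*(-5 - 2*(-10))/(-10)) = 40*((1/7)*(-1/10)*(-5 + 20))/3 = 40*((1/7)*(-1/10)*15)/3 = (40/3)*(-3/14) = -20/7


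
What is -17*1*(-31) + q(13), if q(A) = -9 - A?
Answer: 505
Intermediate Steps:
-17*1*(-31) + q(13) = -17*1*(-31) + (-9 - 1*13) = -17*(-31) + (-9 - 13) = 527 - 22 = 505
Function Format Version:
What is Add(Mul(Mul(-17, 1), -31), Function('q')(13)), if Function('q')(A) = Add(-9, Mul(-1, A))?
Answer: 505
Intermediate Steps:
Add(Mul(Mul(-17, 1), -31), Function('q')(13)) = Add(Mul(Mul(-17, 1), -31), Add(-9, Mul(-1, 13))) = Add(Mul(-17, -31), Add(-9, -13)) = Add(527, -22) = 505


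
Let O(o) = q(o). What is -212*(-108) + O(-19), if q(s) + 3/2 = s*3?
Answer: 45675/2 ≈ 22838.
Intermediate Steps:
q(s) = -3/2 + 3*s (q(s) = -3/2 + s*3 = -3/2 + 3*s)
O(o) = -3/2 + 3*o
-212*(-108) + O(-19) = -212*(-108) + (-3/2 + 3*(-19)) = 22896 + (-3/2 - 57) = 22896 - 117/2 = 45675/2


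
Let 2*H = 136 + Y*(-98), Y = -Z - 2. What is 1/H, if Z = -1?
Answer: 1/117 ≈ 0.0085470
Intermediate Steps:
Y = -1 (Y = -1*(-1) - 2 = 1 - 2 = -1)
H = 117 (H = (136 - 1*(-98))/2 = (136 + 98)/2 = (1/2)*234 = 117)
1/H = 1/117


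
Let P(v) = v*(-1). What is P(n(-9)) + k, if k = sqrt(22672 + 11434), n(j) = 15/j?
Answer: 5/3 + sqrt(34106) ≈ 186.34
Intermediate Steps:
P(v) = -v
k = sqrt(34106) ≈ 184.68
P(n(-9)) + k = -15/(-9) + sqrt(34106) = -15*(-1)/9 + sqrt(34106) = -1*(-5/3) + sqrt(34106) = 5/3 + sqrt(34106)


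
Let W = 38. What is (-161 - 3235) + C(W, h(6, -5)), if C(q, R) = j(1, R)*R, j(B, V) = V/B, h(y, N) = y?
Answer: -3360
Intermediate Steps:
C(q, R) = R² (C(q, R) = (R/1)*R = (R*1)*R = R*R = R²)
(-161 - 3235) + C(W, h(6, -5)) = (-161 - 3235) + 6² = -3396 + 36 = -3360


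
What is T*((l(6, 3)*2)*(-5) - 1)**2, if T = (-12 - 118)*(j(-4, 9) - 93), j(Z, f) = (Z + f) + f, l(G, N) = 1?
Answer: 1242670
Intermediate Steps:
j(Z, f) = Z + 2*f
T = 10270 (T = (-12 - 118)*((-4 + 2*9) - 93) = -130*((-4 + 18) - 93) = -130*(14 - 93) = -130*(-79) = 10270)
T*((l(6, 3)*2)*(-5) - 1)**2 = 10270*((1*2)*(-5) - 1)**2 = 10270*(2*(-5) - 1)**2 = 10270*(-10 - 1)**2 = 10270*(-11)**2 = 10270*121 = 1242670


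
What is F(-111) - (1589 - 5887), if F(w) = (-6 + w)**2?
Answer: 17987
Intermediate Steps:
F(-111) - (1589 - 5887) = (-6 - 111)**2 - (1589 - 5887) = (-117)**2 - 1*(-4298) = 13689 + 4298 = 17987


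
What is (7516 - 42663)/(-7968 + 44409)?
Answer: -35147/36441 ≈ -0.96449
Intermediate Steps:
(7516 - 42663)/(-7968 + 44409) = -35147/36441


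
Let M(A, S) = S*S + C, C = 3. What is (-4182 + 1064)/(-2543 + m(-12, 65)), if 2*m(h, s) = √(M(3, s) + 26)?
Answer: 15858148/12931571 + 3118*√4254/12931571 ≈ 1.2420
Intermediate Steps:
M(A, S) = 3 + S² (M(A, S) = S*S + 3 = S² + 3 = 3 + S²)
m(h, s) = √(29 + s²)/2 (m(h, s) = √((3 + s²) + 26)/2 = √(29 + s²)/2)
(-4182 + 1064)/(-2543 + m(-12, 65)) = (-4182 + 1064)/(-2543 + √(29 + 65²)/2) = -3118/(-2543 + √(29 + 4225)/2) = -3118/(-2543 + √4254/2)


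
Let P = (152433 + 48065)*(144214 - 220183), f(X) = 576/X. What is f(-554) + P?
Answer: -4219162219962/277 ≈ -1.5232e+10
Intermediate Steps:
P = -15231632562 (P = 200498*(-75969) = -15231632562)
f(-554) + P = 576/(-554) - 15231632562 = 576*(-1/554) - 15231632562 = -288/277 - 15231632562 = -4219162219962/277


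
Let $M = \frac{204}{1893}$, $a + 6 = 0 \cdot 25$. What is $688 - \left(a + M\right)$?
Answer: $\frac{437846}{631} \approx 693.89$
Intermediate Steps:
$a = -6$ ($a = -6 + 0 \cdot 25 = -6 + 0 = -6$)
$M = \frac{68}{631}$ ($M = 204 \cdot \frac{1}{1893} = \frac{68}{631} \approx 0.10777$)
$688 - \left(a + M\right) = 688 - \left(-6 + \frac{68}{631}\right) = 688 - - \frac{3718}{631} = 688 + \frac{3718}{631} = \frac{437846}{631}$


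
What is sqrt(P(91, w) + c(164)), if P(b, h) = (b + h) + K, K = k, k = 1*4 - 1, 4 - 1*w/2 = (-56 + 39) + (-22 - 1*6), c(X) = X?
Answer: 2*sqrt(89) ≈ 18.868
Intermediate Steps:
w = 98 (w = 8 - 2*((-56 + 39) + (-22 - 1*6)) = 8 - 2*(-17 + (-22 - 6)) = 8 - 2*(-17 - 28) = 8 - 2*(-45) = 8 + 90 = 98)
k = 3 (k = 4 - 1 = 3)
K = 3
P(b, h) = 3 + b + h (P(b, h) = (b + h) + 3 = 3 + b + h)
sqrt(P(91, w) + c(164)) = sqrt((3 + 91 + 98) + 164) = sqrt(192 + 164) = sqrt(356) = 2*sqrt(89)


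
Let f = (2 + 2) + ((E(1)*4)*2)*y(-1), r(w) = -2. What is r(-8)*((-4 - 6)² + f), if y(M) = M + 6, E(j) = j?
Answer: -288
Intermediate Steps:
y(M) = 6 + M
f = 44 (f = (2 + 2) + ((1*4)*2)*(6 - 1) = 4 + (4*2)*5 = 4 + 8*5 = 4 + 40 = 44)
r(-8)*((-4 - 6)² + f) = -2*((-4 - 6)² + 44) = -2*((-10)² + 44) = -2*(100 + 44) = -2*144 = -288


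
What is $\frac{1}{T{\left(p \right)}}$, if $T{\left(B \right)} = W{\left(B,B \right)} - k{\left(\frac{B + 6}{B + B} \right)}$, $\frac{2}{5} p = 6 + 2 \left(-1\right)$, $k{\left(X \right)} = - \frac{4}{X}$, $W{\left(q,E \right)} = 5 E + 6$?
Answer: $\frac{1}{61} \approx 0.016393$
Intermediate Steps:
$W{\left(q,E \right)} = 6 + 5 E$
$p = 10$ ($p = \frac{5 \left(6 + 2 \left(-1\right)\right)}{2} = \frac{5 \left(6 - 2\right)}{2} = \frac{5}{2} \cdot 4 = 10$)
$T{\left(B \right)} = 6 + 5 B + \frac{8 B}{6 + B}$ ($T{\left(B \right)} = \left(6 + 5 B\right) - - \frac{4}{\left(B + 6\right) \frac{1}{B + B}} = \left(6 + 5 B\right) - - \frac{4}{\left(6 + B\right) \frac{1}{2 B}} = \left(6 + 5 B\right) - - \frac{4}{\frac{1}{2} \frac{1}{B} \left(6 + B\right)} = \left(6 + 5 B\right) - - 4 \frac{2 B}{6 + B} = \left(6 + 5 B\right) - - \frac{8 B}{6 + B} = \left(6 + 5 B\right) + \frac{8 B}{6 + B} = 6 + 5 B + \frac{8 B}{6 + B}$)
$\frac{1}{T{\left(p \right)}} = \frac{1}{\frac{1}{6 + 10} \left(36 + 5 \cdot 10^{2} + 44 \cdot 10\right)} = \frac{1}{\frac{1}{16} \left(36 + 5 \cdot 100 + 440\right)} = \frac{1}{\frac{1}{16} \left(36 + 500 + 440\right)} = \frac{1}{\frac{1}{16} \cdot 976} = \frac{1}{61}$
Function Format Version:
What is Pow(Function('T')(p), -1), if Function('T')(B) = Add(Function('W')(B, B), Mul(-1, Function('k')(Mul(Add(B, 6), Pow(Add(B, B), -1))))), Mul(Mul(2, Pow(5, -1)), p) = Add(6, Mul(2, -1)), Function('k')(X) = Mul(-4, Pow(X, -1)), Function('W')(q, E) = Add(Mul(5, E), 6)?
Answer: Rational(1, 61) ≈ 0.016393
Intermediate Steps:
Function('W')(q, E) = Add(6, Mul(5, E))
p = 10 (p = Mul(Rational(5, 2), Add(6, Mul(2, -1))) = Mul(Rational(5, 2), Add(6, -2)) = Mul(Rational(5, 2), 4) = 10)
Function('T')(B) = Add(6, Mul(5, B), Mul(8, B, Pow(Add(6, B), -1))) (Function('T')(B) = Add(Add(6, Mul(5, B)), Mul(-1, Mul(-4, Pow(Mul(Add(B, 6), Pow(Add(B, B), -1)), -1)))) = Add(Add(6, Mul(5, B)), Mul(-1, Mul(-4, Pow(Mul(Add(6, B), Pow(Mul(2, B), -1)), -1)))) = Add(Add(6, Mul(5, B)), Mul(-1, Mul(-4, Pow(Mul(Add(6, B), Mul(Rational(1, 2), Pow(B, -1))), -1)))) = Add(Add(6, Mul(5, B)), Mul(-1, Mul(-4, Pow(Mul(Rational(1, 2), Pow(B, -1), Add(6, B)), -1)))) = Add(Add(6, Mul(5, B)), Mul(-1, Mul(-4, Mul(2, B, Pow(Add(6, B), -1))))) = Add(Add(6, Mul(5, B)), Mul(-1, Mul(-8, B, Pow(Add(6, B), -1)))) = Add(Add(6, Mul(5, B)), Mul(8, B, Pow(Add(6, B), -1))) = Add(6, Mul(5, B), Mul(8, B, Pow(Add(6, B), -1))))
Pow(Function('T')(p), -1) = Pow(Mul(Pow(Add(6, 10), -1), Add(36, Mul(5, Pow(10, 2)), Mul(44, 10))), -1) = Pow(Mul(Pow(16, -1), Add(36, Mul(5, 100), 440)), -1) = Pow(Mul(Rational(1, 16), Add(36, 500, 440)), -1) = Pow(Mul(Rational(1, 16), 976), -1) = Pow(61, -1) = Rational(1, 61)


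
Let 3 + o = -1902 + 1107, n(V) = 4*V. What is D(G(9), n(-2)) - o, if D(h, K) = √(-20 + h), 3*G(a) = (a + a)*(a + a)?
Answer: 798 + 2*√22 ≈ 807.38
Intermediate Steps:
G(a) = 4*a²/3 (G(a) = ((a + a)*(a + a))/3 = ((2*a)*(2*a))/3 = (4*a²)/3 = 4*a²/3)
o = -798 (o = -3 + (-1902 + 1107) = -3 - 795 = -798)
D(G(9), n(-2)) - o = √(-20 + (4/3)*9²) - 1*(-798) = √(-20 + (4/3)*81) + 798 = √(-20 + 108) + 798 = √88 + 798 = 2*√22 + 798 = 798 + 2*√22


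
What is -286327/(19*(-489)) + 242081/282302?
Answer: 4372624175/138045678 ≈ 31.675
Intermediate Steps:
-286327/(19*(-489)) + 242081/282302 = -286327/(-9291) + 242081*(1/282302) = -286327*(-1/9291) + 242081/282302 = 286327/9291 + 242081/282302 = 4372624175/138045678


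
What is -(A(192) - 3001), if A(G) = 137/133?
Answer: 398996/133 ≈ 3000.0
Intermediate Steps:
A(G) = 137/133 (A(G) = 137*(1/133) = 137/133)
-(A(192) - 3001) = -(137/133 - 3001) = -1*(-398996/133) = 398996/133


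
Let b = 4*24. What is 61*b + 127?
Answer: 5983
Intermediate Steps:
b = 96
61*b + 127 = 61*96 + 127 = 5856 + 127 = 5983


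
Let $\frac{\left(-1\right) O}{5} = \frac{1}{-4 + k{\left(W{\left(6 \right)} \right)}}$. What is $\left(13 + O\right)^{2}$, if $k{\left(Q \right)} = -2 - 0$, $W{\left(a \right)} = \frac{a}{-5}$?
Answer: $\frac{6889}{36} \approx 191.36$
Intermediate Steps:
$W{\left(a \right)} = - \frac{a}{5}$ ($W{\left(a \right)} = a \left(- \frac{1}{5}\right) = - \frac{a}{5}$)
$k{\left(Q \right)} = -2$ ($k{\left(Q \right)} = -2 + 0 = -2$)
$O = \frac{5}{6}$ ($O = - \frac{5}{-4 - 2} = - \frac{5}{-6} = \left(-5\right) \left(- \frac{1}{6}\right) = \frac{5}{6} \approx 0.83333$)
$\left(13 + O\right)^{2} = \left(13 + \frac{5}{6}\right)^{2} = \left(\frac{83}{6}\right)^{2} = \frac{6889}{36}$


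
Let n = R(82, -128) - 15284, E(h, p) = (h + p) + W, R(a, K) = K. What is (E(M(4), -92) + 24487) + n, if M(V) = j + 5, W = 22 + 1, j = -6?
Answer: 9005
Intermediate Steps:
W = 23
M(V) = -1 (M(V) = -6 + 5 = -1)
E(h, p) = 23 + h + p (E(h, p) = (h + p) + 23 = 23 + h + p)
n = -15412 (n = -128 - 15284 = -15412)
(E(M(4), -92) + 24487) + n = ((23 - 1 - 92) + 24487) - 15412 = (-70 + 24487) - 15412 = 24417 - 15412 = 9005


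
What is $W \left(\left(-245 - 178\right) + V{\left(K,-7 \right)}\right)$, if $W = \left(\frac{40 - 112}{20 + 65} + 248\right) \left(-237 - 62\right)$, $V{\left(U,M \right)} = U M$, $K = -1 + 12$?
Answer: $\frac{628139200}{17} \approx 3.6949 \cdot 10^{7}$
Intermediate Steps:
$K = 11$
$V{\left(U,M \right)} = M U$
$W = - \frac{6281392}{85}$ ($W = \left(- \frac{72}{85} + 248\right) \left(-299\right) = \frac{21008}{85} \left(-299\right) = - \frac{6281392}{85} \approx -73899.0$)
$W \left(\left(-245 - 178\right) + V{\left(K,-7 \right)}\right) = - \frac{6281392 \left(\left(-245 - 178\right) - 77\right)}{85} = - \frac{6281392 \left(-423 - 77\right)}{85} = \left(- \frac{6281392}{85}\right) \left(-500\right) = \frac{628139200}{17}$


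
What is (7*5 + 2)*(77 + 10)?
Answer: 3219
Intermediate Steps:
(7*5 + 2)*(77 + 10) = (35 + 2)*87 = 37*87 = 3219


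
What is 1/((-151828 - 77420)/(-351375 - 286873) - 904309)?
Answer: -79781/72146647673 ≈ -1.1058e-6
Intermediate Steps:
1/((-151828 - 77420)/(-351375 - 286873) - 904309) = 1/(-229248/(-638248) - 904309) = 1/(-229248*(-1/638248) - 904309) = 1/(28656/79781 - 904309) = 1/(-72146647673/79781) = -79781/72146647673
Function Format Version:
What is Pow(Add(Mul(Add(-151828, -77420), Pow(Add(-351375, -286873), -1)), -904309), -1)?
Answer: Rational(-79781, 72146647673) ≈ -1.1058e-6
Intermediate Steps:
Pow(Add(Mul(Add(-151828, -77420), Pow(Add(-351375, -286873), -1)), -904309), -1) = Pow(Add(Mul(-229248, Pow(-638248, -1)), -904309), -1) = Pow(Add(Mul(-229248, Rational(-1, 638248)), -904309), -1) = Pow(Add(Rational(28656, 79781), -904309), -1) = Pow(Rational(-72146647673, 79781), -1) = Rational(-79781, 72146647673)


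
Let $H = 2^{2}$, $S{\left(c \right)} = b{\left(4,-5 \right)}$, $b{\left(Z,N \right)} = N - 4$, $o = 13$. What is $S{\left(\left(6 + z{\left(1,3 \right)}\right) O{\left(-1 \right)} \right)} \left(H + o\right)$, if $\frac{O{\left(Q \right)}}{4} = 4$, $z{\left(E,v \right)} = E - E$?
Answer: $-153$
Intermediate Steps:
$z{\left(E,v \right)} = 0$
$O{\left(Q \right)} = 16$ ($O{\left(Q \right)} = 4 \cdot 4 = 16$)
$b{\left(Z,N \right)} = -4 + N$ ($b{\left(Z,N \right)} = N - 4 = -4 + N$)
$S{\left(c \right)} = -9$ ($S{\left(c \right)} = -4 - 5 = -9$)
$H = 4$
$S{\left(\left(6 + z{\left(1,3 \right)}\right) O{\left(-1 \right)} \right)} \left(H + o\right) = - 9 \left(4 + 13\right) = \left(-9\right) 17 = -153$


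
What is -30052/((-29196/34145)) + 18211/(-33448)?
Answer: 8580328843391/244136952 ≈ 35146.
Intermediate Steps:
-30052/((-29196/34145)) + 18211/(-33448) = -30052/((-29196*1/34145)) + 18211*(-1/33448) = -30052/(-29196/34145) - 18211/33448 = -30052*(-34145/29196) - 18211/33448 = 256531385/7299 - 18211/33448 = 8580328843391/244136952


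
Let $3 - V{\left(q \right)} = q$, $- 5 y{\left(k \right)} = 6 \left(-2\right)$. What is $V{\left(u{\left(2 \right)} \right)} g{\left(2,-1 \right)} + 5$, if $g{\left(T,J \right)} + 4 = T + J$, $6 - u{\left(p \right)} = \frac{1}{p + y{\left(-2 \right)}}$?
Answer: $\frac{293}{22} \approx 13.318$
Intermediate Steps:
$y{\left(k \right)} = \frac{12}{5}$ ($y{\left(k \right)} = - \frac{6 \left(-2\right)}{5} = \left(- \frac{1}{5}\right) \left(-12\right) = \frac{12}{5}$)
$u{\left(p \right)} = 6 - \frac{1}{\frac{12}{5} + p}$ ($u{\left(p \right)} = 6 - \frac{1}{p + \frac{12}{5}} = 6 - \frac{1}{\frac{12}{5} + p}$)
$g{\left(T,J \right)} = -4 + J + T$ ($g{\left(T,J \right)} = -4 + \left(T + J\right) = -4 + \left(J + T\right) = -4 + J + T$)
$V{\left(q \right)} = 3 - q$
$V{\left(u{\left(2 \right)} \right)} g{\left(2,-1 \right)} + 5 = \left(3 - \frac{67 + 30 \cdot 2}{12 + 5 \cdot 2}\right) \left(-4 - 1 + 2\right) + 5 = \left(3 - \frac{67 + 60}{12 + 10}\right) \left(-3\right) + 5 = \left(3 - \frac{1}{22} \cdot 127\right) \left(-3\right) + 5 = \left(3 - \frac{127}{22}\right) \left(-3\right) + 5 = \left(- \frac{61}{22}\right) \left(-3\right) + 5 = \frac{183}{22} + 5 = \frac{293}{22}$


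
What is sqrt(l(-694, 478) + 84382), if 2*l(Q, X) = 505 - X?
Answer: sqrt(337582)/2 ≈ 290.51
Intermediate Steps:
l(Q, X) = 505/2 - X/2 (l(Q, X) = (505 - X)/2 = 505/2 - X/2)
sqrt(l(-694, 478) + 84382) = sqrt((505/2 - 1/2*478) + 84382) = sqrt((505/2 - 239) + 84382) = sqrt(27/2 + 84382) = sqrt(168791/2) = sqrt(337582)/2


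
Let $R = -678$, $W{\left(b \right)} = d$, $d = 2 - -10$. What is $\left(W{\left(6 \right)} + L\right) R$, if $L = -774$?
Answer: $516636$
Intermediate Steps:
$d = 12$ ($d = 2 + 10 = 12$)
$W{\left(b \right)} = 12$
$\left(W{\left(6 \right)} + L\right) R = \left(12 - 774\right) \left(-678\right) = \left(-762\right) \left(-678\right) = 516636$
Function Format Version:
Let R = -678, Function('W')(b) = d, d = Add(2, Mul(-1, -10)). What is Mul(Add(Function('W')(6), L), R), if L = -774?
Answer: 516636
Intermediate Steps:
d = 12 (d = Add(2, 10) = 12)
Function('W')(b) = 12
Mul(Add(Function('W')(6), L), R) = Mul(Add(12, -774), -678) = Mul(-762, -678) = 516636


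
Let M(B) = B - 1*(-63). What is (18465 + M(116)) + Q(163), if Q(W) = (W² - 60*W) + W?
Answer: 35596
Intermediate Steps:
M(B) = 63 + B (M(B) = B + 63 = 63 + B)
Q(W) = W² - 59*W
(18465 + M(116)) + Q(163) = (18465 + (63 + 116)) + 163*(-59 + 163) = (18465 + 179) + 163*104 = 18644 + 16952 = 35596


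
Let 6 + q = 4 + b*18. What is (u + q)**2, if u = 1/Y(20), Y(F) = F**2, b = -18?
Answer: 17003899201/160000 ≈ 1.0627e+5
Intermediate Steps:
q = -326 (q = -6 + (4 - 18*18) = -6 + (4 - 324) = -6 - 320 = -326)
u = 1/400 (u = 1/(20**2) = 1/400 ≈ 0.0025000)
(u + q)**2 = (1/400 - 326)**2 = (-130399/400)**2 = 17003899201/160000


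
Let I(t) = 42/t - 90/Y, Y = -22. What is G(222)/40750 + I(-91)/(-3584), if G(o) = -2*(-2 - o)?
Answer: 104228063/10442432000 ≈ 0.0099812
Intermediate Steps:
G(o) = 4 + 2*o
I(t) = 45/11 + 42/t (I(t) = 42/t - 90/(-22) = 42/t - 90*(-1/22) = 42/t + 45/11 = 45/11 + 42/t)
G(222)/40750 + I(-91)/(-3584) = (4 + 2*222)/40750 + (45/11 + 42/(-91))/(-3584) = (4 + 444)*(1/40750) + (45/11 + 42*(-1/91))*(-1/3584) = 448*(1/40750) + (45/11 - 6/13)*(-1/3584) = 224/20375 + (519/143)*(-1/3584) = 224/20375 - 519/512512 = 104228063/10442432000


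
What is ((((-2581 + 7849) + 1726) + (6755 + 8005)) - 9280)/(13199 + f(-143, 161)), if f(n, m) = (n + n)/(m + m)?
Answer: 1004157/1062448 ≈ 0.94514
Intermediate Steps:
f(n, m) = n/m (f(n, m) = (2*n)/((2*m)) = (2*n)*(1/(2*m)) = n/m)
((((-2581 + 7849) + 1726) + (6755 + 8005)) - 9280)/(13199 + f(-143, 161)) = ((((-2581 + 7849) + 1726) + (6755 + 8005)) - 9280)/(13199 - 143/161) = (((5268 + 1726) + 14760) - 9280)/(13199 - 143*1/161) = ((6994 + 14760) - 9280)/(13199 - 143/161) = (21754 - 9280)/(2124896/161) = 12474*(161/2124896) = 1004157/1062448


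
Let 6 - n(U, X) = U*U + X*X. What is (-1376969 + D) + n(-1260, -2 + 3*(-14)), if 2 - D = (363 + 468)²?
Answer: -3657058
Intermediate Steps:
D = -690559 (D = 2 - (363 + 468)² = 2 - 1*831² = 2 - 1*690561 = 2 - 690561 = -690559)
n(U, X) = 6 - U² - X² (n(U, X) = 6 - (U*U + X*X) = 6 - (U² + X²) = 6 + (-U² - X²) = 6 - U² - X²)
(-1376969 + D) + n(-1260, -2 + 3*(-14)) = (-1376969 - 690559) + (6 - 1*(-1260)² - (-2 + 3*(-14))²) = -2067528 + (6 - 1*1587600 - (-2 - 42)²) = -2067528 + (6 - 1587600 - 1*(-44)²) = -2067528 + (6 - 1587600 - 1*1936) = -2067528 + (6 - 1587600 - 1936) = -2067528 - 1589530 = -3657058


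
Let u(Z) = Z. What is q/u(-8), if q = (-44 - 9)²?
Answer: -2809/8 ≈ -351.13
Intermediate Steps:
q = 2809 (q = (-53)² = 2809)
q/u(-8) = 2809/(-8) = 2809*(-⅛) = -2809/8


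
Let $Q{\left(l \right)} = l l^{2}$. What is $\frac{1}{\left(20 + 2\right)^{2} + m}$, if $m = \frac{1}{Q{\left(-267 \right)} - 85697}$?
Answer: $\frac{19119860}{9254012239} \approx 0.0020661$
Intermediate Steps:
$Q{\left(l \right)} = l^{3}$
$m = - \frac{1}{19119860}$ ($m = \frac{1}{\left(-267\right)^{3} - 85697} = \frac{1}{-19034163 - 85697} = \frac{1}{-19119860} = - \frac{1}{19119860} \approx -5.2302 \cdot 10^{-8}$)
$\frac{1}{\left(20 + 2\right)^{2} + m} = \frac{1}{\left(20 + 2\right)^{2} - \frac{1}{19119860}} = \frac{1}{22^{2} - \frac{1}{19119860}} = \frac{1}{484 - \frac{1}{19119860}} = \frac{1}{\frac{9254012239}{19119860}} = \frac{19119860}{9254012239}$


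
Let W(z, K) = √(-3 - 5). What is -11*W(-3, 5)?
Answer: -22*I*√2 ≈ -31.113*I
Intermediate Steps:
W(z, K) = 2*I*√2 (W(z, K) = √(-8) = 2*I*√2)
-11*W(-3, 5) = -22*I*√2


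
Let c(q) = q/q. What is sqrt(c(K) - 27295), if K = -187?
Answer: I*sqrt(27294) ≈ 165.21*I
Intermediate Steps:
c(q) = 1
sqrt(c(K) - 27295) = sqrt(1 - 27295) = sqrt(-27294) = I*sqrt(27294)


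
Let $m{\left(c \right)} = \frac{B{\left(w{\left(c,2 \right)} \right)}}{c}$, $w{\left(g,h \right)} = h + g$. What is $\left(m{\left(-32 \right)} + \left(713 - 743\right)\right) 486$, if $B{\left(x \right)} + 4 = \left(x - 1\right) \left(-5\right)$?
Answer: $- \frac{269973}{16} \approx -16873.0$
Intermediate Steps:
$w{\left(g,h \right)} = g + h$
$B{\left(x \right)} = 1 - 5 x$ ($B{\left(x \right)} = -4 + \left(x - 1\right) \left(-5\right) = -4 + \left(-1 + x\right) \left(-5\right) = -4 - \left(-5 + 5 x\right) = 1 - 5 x$)
$m{\left(c \right)} = \frac{-9 - 5 c}{c}$ ($m{\left(c \right)} = \frac{1 - 5 \left(c + 2\right)}{c} = \frac{1 - 5 \left(2 + c\right)}{c} = \frac{1 - \left(10 + 5 c\right)}{c} = \frac{-9 - 5 c}{c}$)
$\left(m{\left(-32 \right)} + \left(713 - 743\right)\right) 486 = \left(\left(-5 - \frac{9}{-32}\right) + \left(713 - 743\right)\right) 486 = \left(\left(-5 - - \frac{9}{32}\right) + \left(713 - 743\right)\right) 486 = \left(\left(-5 + \frac{9}{32}\right) - 30\right) 486 = \left(- \frac{151}{32} - 30\right) 486 = \left(- \frac{1111}{32}\right) 486 = - \frac{269973}{16}$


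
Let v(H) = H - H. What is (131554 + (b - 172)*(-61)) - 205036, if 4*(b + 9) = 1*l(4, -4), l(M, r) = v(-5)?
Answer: -62441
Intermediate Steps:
v(H) = 0
l(M, r) = 0
b = -9 (b = -9 + (1*0)/4 = -9 + (¼)*0 = -9 + 0 = -9)
(131554 + (b - 172)*(-61)) - 205036 = (131554 + (-9 - 172)*(-61)) - 205036 = (131554 - 181*(-61)) - 205036 = (131554 + 11041) - 205036 = 142595 - 205036 = -62441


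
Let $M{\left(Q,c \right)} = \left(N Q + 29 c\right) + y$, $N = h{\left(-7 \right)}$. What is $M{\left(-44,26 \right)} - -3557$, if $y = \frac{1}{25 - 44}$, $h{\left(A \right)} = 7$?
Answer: $\frac{76056}{19} \approx 4002.9$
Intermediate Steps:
$N = 7$
$y = - \frac{1}{19}$ ($y = \frac{1}{25 - 44} = \frac{1}{-19} = - \frac{1}{19} \approx -0.052632$)
$M{\left(Q,c \right)} = - \frac{1}{19} + 7 Q + 29 c$ ($M{\left(Q,c \right)} = \left(7 Q + 29 c\right) - \frac{1}{19} = - \frac{1}{19} + 7 Q + 29 c$)
$M{\left(-44,26 \right)} - -3557 = \left(- \frac{1}{19} + 7 \left(-44\right) + 29 \cdot 26\right) - -3557 = \left(- \frac{1}{19} - 308 + 754\right) + 3557 = \frac{8473}{19} + 3557 = \frac{76056}{19}$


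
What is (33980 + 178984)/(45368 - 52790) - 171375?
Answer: -212026369/1237 ≈ -1.7140e+5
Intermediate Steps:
(33980 + 178984)/(45368 - 52790) - 171375 = 212964/(-7422) - 171375 = 212964*(-1/7422) - 171375 = -35494/1237 - 171375 = -212026369/1237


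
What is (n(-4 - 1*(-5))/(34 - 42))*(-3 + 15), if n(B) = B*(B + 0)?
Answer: -3/2 ≈ -1.5000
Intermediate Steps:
n(B) = B² (n(B) = B*B = B²)
(n(-4 - 1*(-5))/(34 - 42))*(-3 + 15) = ((-4 - 1*(-5))²/(34 - 42))*(-3 + 15) = ((-4 + 5)²/(-8))*12 = -⅛*1²*12 = -⅛*1*12 = -⅛*12 = -3/2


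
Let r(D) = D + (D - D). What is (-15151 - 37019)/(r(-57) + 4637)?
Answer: -5217/458 ≈ -11.391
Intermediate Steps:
r(D) = D (r(D) = D + 0 = D)
(-15151 - 37019)/(r(-57) + 4637) = (-15151 - 37019)/(-57 + 4637) = -52170/4580 = -52170*1/4580 = -5217/458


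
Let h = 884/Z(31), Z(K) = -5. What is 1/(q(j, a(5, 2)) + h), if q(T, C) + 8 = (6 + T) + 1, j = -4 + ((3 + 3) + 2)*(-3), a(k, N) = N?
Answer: -5/1029 ≈ -0.0048591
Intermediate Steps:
j = -28 (j = -4 + (6 + 2)*(-3) = -4 + 8*(-3) = -4 - 24 = -28)
h = -884/5 (h = 884/(-5) = 884*(-⅕) = -884/5 ≈ -176.80)
q(T, C) = -1 + T (q(T, C) = -8 + ((6 + T) + 1) = -8 + (7 + T) = -1 + T)
1/(q(j, a(5, 2)) + h) = 1/((-1 - 28) - 884/5) = 1/(-29 - 884/5) = 1/(-1029/5) = -5/1029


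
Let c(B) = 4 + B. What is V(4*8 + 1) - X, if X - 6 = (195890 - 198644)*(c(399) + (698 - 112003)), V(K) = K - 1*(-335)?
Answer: -305423746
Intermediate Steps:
V(K) = 335 + K (V(K) = K + 335 = 335 + K)
X = 305424114 (X = 6 + (195890 - 198644)*((4 + 399) + (698 - 112003)) = 6 - 2754*(403 - 111305) = 6 - 2754*(-110902) = 6 + 305424108 = 305424114)
V(4*8 + 1) - X = (335 + (4*8 + 1)) - 1*305424114 = (335 + (32 + 1)) - 305424114 = (335 + 33) - 305424114 = 368 - 305424114 = -305423746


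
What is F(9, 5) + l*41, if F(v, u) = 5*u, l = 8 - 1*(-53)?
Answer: 2526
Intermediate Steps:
l = 61 (l = 8 + 53 = 61)
F(9, 5) + l*41 = 5*5 + 61*41 = 25 + 2501 = 2526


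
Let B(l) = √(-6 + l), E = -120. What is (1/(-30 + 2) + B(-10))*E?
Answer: 30/7 - 480*I ≈ 4.2857 - 480.0*I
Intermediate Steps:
(1/(-30 + 2) + B(-10))*E = (1/(-30 + 2) + √(-6 - 10))*(-120) = (1/(-28) + √(-16))*(-120) = (-1/28 + 4*I)*(-120) = 30/7 - 480*I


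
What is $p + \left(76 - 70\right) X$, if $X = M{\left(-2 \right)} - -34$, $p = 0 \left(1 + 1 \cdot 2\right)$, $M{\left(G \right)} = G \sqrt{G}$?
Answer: $204 - 12 i \sqrt{2} \approx 204.0 - 16.971 i$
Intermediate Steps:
$M{\left(G \right)} = G^{\frac{3}{2}}$
$p = 0$ ($p = 0 \left(1 + 2\right) = 0 \cdot 3 = 0$)
$X = 34 - 2 i \sqrt{2}$ ($X = \left(-2\right)^{\frac{3}{2}} - -34 = - 2 i \sqrt{2} + 34 = 34 - 2 i \sqrt{2} \approx 34.0 - 2.8284 i$)
$p + \left(76 - 70\right) X = 0 + \left(76 - 70\right) \left(34 - 2 i \sqrt{2}\right) = 0 + 6 \left(34 - 2 i \sqrt{2}\right) = 0 + \left(204 - 12 i \sqrt{2}\right) = 204 - 12 i \sqrt{2}$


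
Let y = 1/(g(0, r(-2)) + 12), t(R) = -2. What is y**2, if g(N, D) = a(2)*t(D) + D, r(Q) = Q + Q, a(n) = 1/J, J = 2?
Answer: 1/49 ≈ 0.020408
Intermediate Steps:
a(n) = 1/2
r(Q) = 2*Q
g(N, D) = -1 + D (g(N, D) = (1/2)*(-2) + D = -1 + D)
y = 1/7 (y = 1/((-1 + 2*(-2)) + 12) = 1/((-1 - 4) + 12) = 1/(-5 + 12) = 1/7 ≈ 0.14286)
y**2 = (1/7)**2 = 1/49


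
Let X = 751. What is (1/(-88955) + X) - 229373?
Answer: -20337070011/88955 ≈ -2.2862e+5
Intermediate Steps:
(1/(-88955) + X) - 229373 = (1/(-88955) + 751) - 229373 = (-1/88955 + 751) - 229373 = 66805204/88955 - 229373 = -20337070011/88955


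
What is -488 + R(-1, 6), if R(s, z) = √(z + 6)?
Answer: -488 + 2*√3 ≈ -484.54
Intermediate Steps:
R(s, z) = √(6 + z)
-488 + R(-1, 6) = -488 + √(6 + 6) = -488 + √12 = -488 + 2*√3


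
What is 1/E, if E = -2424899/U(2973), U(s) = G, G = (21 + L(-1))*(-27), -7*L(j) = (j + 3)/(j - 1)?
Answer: 3996/16974293 ≈ 0.00023541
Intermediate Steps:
L(j) = -(3 + j)/(7*(-1 + j)) (L(j) = -(j + 3)/(7*(j - 1)) = -(3 + j)/(7*(-1 + j)))
G = -3996/7 (G = (21 + (-3 - 1*(-1))/(7*(-1 - 1)))*(-27) = (21 + (⅐)*(-3 + 1)/(-2))*(-27) = (21 + (⅐)*(-½)*(-2))*(-27) = (21 + ⅐)*(-27) = (148/7)*(-27) = -3996/7 ≈ -570.86)
U(s) = -3996/7
E = 16974293/3996 (E = -2424899/(-3996/7) = -2424899*(-7/3996) = 16974293/3996 ≈ 4247.8)
1/E = 1/(16974293/3996) = 3996/16974293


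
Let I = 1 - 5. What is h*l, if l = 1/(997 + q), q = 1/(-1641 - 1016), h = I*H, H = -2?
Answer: 5314/662257 ≈ 0.0080241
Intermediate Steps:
I = -4
h = 8 (h = -4*(-2) = 8)
q = -1/2657 (q = 1/(-2657) = -1/2657 ≈ -0.00037636)
l = 2657/2649028 (l = 1/(997 - 1/2657) = 1/(2649028/2657) = 2657/2649028 ≈ 0.0010030)
h*l = 8*(2657/2649028) = 5314/662257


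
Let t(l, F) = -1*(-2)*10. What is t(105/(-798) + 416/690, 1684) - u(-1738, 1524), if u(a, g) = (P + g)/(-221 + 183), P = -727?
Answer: 1557/38 ≈ 40.974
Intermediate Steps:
u(a, g) = 727/38 - g/38 (u(a, g) = (-727 + g)/(-221 + 183) = (-727 + g)/(-38) = (-727 + g)*(-1/38) = 727/38 - g/38)
t(l, F) = 20 (t(l, F) = 2*10 = 20)
t(105/(-798) + 416/690, 1684) - u(-1738, 1524) = 20 - (727/38 - 1/38*1524) = 20 - (727/38 - 762/19) = 20 - 1*(-797/38) = 20 + 797/38 = 1557/38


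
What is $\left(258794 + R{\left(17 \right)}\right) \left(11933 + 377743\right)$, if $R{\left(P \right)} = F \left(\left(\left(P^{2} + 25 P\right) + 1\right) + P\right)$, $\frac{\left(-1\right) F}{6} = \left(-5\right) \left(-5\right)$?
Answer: $58059385944$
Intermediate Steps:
$F = -150$ ($F = - 6 \left(\left(-5\right) \left(-5\right)\right) = \left(-6\right) 25 = -150$)
$R{\left(P \right)} = -150 - 3900 P - 150 P^{2}$ ($R{\left(P \right)} = - 150 \left(\left(\left(P^{2} + 25 P\right) + 1\right) + P\right) = - 150 \left(\left(1 + P^{2} + 25 P\right) + P\right) = - 150 \left(1 + P^{2} + 26 P\right) = -150 - 3900 P - 150 P^{2}$)
$\left(258794 + R{\left(17 \right)}\right) \left(11933 + 377743\right) = \left(258794 - \left(66450 + 43350\right)\right) \left(11933 + 377743\right) = \left(258794 - 109800\right) 389676 = 148994 \cdot 389676 = 58059385944$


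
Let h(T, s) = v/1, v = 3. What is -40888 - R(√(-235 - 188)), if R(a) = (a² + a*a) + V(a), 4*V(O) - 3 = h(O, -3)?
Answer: -80087/2 ≈ -40044.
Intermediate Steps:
h(T, s) = 3 (h(T, s) = 3/1 = 3*1 = 3)
V(O) = 3/2 (V(O) = ¾ + (¼)*3 = ¾ + ¾ = 3/2)
R(a) = 3/2 + 2*a² (R(a) = (a² + a*a) + 3/2 = (a² + a²) + 3/2 = 2*a² + 3/2 = 3/2 + 2*a²)
-40888 - R(√(-235 - 188)) = -40888 - (3/2 + 2*(√(-235 - 188))²) = -40888 - (3/2 + 2*(√(-423))²) = -40888 - (3/2 + 2*(3*I*√47)²) = -40888 - (3/2 + 2*(-423)) = -40888 - (3/2 - 846) = -40888 - 1*(-1689/2) = -40888 + 1689/2 = -80087/2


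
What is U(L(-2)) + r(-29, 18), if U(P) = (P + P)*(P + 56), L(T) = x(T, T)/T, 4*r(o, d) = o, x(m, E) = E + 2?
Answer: -29/4 ≈ -7.2500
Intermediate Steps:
x(m, E) = 2 + E
r(o, d) = o/4
L(T) = (2 + T)/T
U(P) = 2*P*(56 + P) (U(P) = (2*P)*(56 + P) = 2*P*(56 + P))
U(L(-2)) + r(-29, 18) = 2*((2 - 2)/(-2))*(56 + (2 - 2)/(-2)) + (¼)*(-29) = 2*(-½*0)*(56 - ½*0) - 29/4 = 2*0*(56 + 0) - 29/4 = 2*0*56 - 29/4 = 0 - 29/4 = -29/4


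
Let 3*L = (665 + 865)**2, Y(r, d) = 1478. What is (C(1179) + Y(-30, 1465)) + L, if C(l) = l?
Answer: 782957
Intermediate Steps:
L = 780300 (L = (665 + 865)**2/3 = (1/3)*1530**2 = (1/3)*2340900 = 780300)
(C(1179) + Y(-30, 1465)) + L = (1179 + 1478) + 780300 = 2657 + 780300 = 782957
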